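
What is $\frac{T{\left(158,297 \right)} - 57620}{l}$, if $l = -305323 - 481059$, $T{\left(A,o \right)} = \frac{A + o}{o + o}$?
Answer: $\frac{34225825}{467110908} \approx 0.073271$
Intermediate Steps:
$T{\left(A,o \right)} = \frac{A + o}{2 o}$
$l = -786382$
$\frac{T{\left(158,297 \right)} - 57620}{l} = \frac{\frac{158 + 297}{2 \cdot 297} - 57620}{-786382} = \left(\frac{1}{2} \cdot \frac{1}{297} \cdot 455 - 57620\right) \left(- \frac{1}{786382}\right) = \left(\frac{455}{594} - 57620\right) \left(- \frac{1}{786382}\right) = \left(- \frac{34225825}{594}\right) \left(- \frac{1}{786382}\right) = \frac{34225825}{467110908}$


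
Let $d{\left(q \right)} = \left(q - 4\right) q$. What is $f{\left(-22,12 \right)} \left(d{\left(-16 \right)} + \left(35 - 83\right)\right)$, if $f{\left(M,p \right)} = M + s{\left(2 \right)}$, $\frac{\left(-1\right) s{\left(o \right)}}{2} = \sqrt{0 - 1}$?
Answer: $-5984 - 544 i \approx -5984.0 - 544.0 i$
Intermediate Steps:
$s{\left(o \right)} = - 2 i$ ($s{\left(o \right)} = - 2 \sqrt{0 - 1} = - 2 \sqrt{-1} = - 2 i$)
$f{\left(M,p \right)} = M - 2 i$
$d{\left(q \right)} = q \left(-4 + q\right)$ ($d{\left(q \right)} = \left(-4 + q\right) q = q \left(-4 + q\right)$)
$f{\left(-22,12 \right)} \left(d{\left(-16 \right)} + \left(35 - 83\right)\right) = \left(-22 - 2 i\right) \left(- 16 \left(-4 - 16\right) + \left(35 - 83\right)\right) = \left(-22 - 2 i\right) \left(\left(-16\right) \left(-20\right) - 48\right) = \left(-22 - 2 i\right) \left(320 - 48\right) = \left(-22 - 2 i\right) 272 = -5984 - 544 i$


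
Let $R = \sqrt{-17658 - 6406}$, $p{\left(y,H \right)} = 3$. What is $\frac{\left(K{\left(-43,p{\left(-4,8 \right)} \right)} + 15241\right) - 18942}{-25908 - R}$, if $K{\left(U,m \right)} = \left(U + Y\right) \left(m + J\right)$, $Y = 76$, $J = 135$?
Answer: $- \frac{5524881}{167812132} + \frac{853 i \sqrt{94}}{41953033} \approx -0.032923 + 0.00019713 i$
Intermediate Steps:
$R = 16 i \sqrt{94}$ ($R = \sqrt{-24064} = 16 i \sqrt{94} \approx 155.13 i$)
$K{\left(U,m \right)} = \left(76 + U\right) \left(135 + m\right)$ ($K{\left(U,m \right)} = \left(U + 76\right) \left(m + 135\right) = \left(76 + U\right) \left(135 + m\right)$)
$\frac{\left(K{\left(-43,p{\left(-4,8 \right)} \right)} + 15241\right) - 18942}{-25908 - R} = \frac{\left(\left(10260 + 76 \cdot 3 + 135 \left(-43\right) - 129\right) + 15241\right) - 18942}{-25908 - 16 i \sqrt{94}} = \frac{\left(\left(10260 + 228 - 5805 - 129\right) + 15241\right) - 18942}{-25908 - 16 i \sqrt{94}} = \frac{\left(4554 + 15241\right) - 18942}{-25908 - 16 i \sqrt{94}} = \frac{19795 - 18942}{-25908 - 16 i \sqrt{94}} = \frac{853}{-25908 - 16 i \sqrt{94}}$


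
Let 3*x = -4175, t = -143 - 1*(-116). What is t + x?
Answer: -4256/3 ≈ -1418.7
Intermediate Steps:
t = -27 (t = -143 + 116 = -27)
x = -4175/3 (x = (⅓)*(-4175) = -4175/3 ≈ -1391.7)
t + x = -27 - 4175/3 = -4256/3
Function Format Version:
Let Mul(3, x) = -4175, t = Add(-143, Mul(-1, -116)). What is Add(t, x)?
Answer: Rational(-4256, 3) ≈ -1418.7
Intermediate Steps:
t = -27 (t = Add(-143, 116) = -27)
x = Rational(-4175, 3) (x = Mul(Rational(1, 3), -4175) = Rational(-4175, 3) ≈ -1391.7)
Add(t, x) = Add(-27, Rational(-4175, 3)) = Rational(-4256, 3)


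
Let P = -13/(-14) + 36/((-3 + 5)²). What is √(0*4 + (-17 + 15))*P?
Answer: 139*I*√2/14 ≈ 14.041*I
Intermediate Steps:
P = 139/14 (P = -13*(-1/14) + 36/(2²) = 13/14 + 36/4 = 13/14 + 36*(¼) = 13/14 + 9 = 139/14 ≈ 9.9286)
√(0*4 + (-17 + 15))*P = √(0*4 + (-17 + 15))*(139/14) = √(0 - 2)*(139/14) = √(-2)*(139/14) = (I*√2)*(139/14) = 139*I*√2/14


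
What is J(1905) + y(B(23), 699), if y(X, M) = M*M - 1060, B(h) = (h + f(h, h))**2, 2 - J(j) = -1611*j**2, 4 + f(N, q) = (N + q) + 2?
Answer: 5846846818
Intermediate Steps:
f(N, q) = -2 + N + q (f(N, q) = -4 + ((N + q) + 2) = -4 + (2 + N + q) = -2 + N + q)
J(j) = 2 + 1611*j**2 (J(j) = 2 - (-1611)*j**2 = 2 + 1611*j**2)
B(h) = (-2 + 3*h)**2 (B(h) = (h + (-2 + h + h))**2 = (h + (-2 + 2*h))**2 = (-2 + 3*h)**2)
y(X, M) = -1060 + M**2 (y(X, M) = M**2 - 1060 = -1060 + M**2)
J(1905) + y(B(23), 699) = (2 + 1611*1905**2) + (-1060 + 699**2) = (2 + 1611*3629025) + (-1060 + 488601) = (2 + 5846359275) + 487541 = 5846359277 + 487541 = 5846846818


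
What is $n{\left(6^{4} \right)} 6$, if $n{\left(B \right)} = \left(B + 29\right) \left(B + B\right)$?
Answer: $20606400$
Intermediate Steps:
$n{\left(B \right)} = 2 B \left(29 + B\right)$ ($n{\left(B \right)} = \left(29 + B\right) 2 B = 2 B \left(29 + B\right)$)
$n{\left(6^{4} \right)} 6 = 2 \cdot 6^{4} \left(29 + 6^{4}\right) 6 = 2 \cdot 1296 \left(29 + 1296\right) 6 = 2 \cdot 1296 \cdot 1325 \cdot 6 = 3434400 \cdot 6 = 20606400$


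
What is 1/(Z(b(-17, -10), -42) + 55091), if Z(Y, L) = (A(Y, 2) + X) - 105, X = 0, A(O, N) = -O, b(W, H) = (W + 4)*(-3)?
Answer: 1/54947 ≈ 1.8199e-5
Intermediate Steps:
b(W, H) = -12 - 3*W (b(W, H) = (4 + W)*(-3) = -12 - 3*W)
Z(Y, L) = -105 - Y (Z(Y, L) = (-Y + 0) - 105 = -Y - 105 = -105 - Y)
1/(Z(b(-17, -10), -42) + 55091) = 1/((-105 - (-12 - 3*(-17))) + 55091) = 1/((-105 - (-12 + 51)) + 55091) = 1/((-105 - 1*39) + 55091) = 1/((-105 - 39) + 55091) = 1/(-144 + 55091) = 1/54947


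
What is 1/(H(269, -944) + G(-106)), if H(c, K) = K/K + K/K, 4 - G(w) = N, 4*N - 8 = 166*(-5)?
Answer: 2/423 ≈ 0.0047281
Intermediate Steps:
N = -411/2 (N = 2 + (166*(-5))/4 = 2 + (¼)*(-830) = 2 - 415/2 = -411/2 ≈ -205.50)
G(w) = 419/2 (G(w) = 4 - 1*(-411/2) = 4 + 411/2 = 419/2)
H(c, K) = 2 (H(c, K) = 1 + 1 = 2)
1/(H(269, -944) + G(-106)) = 1/(2 + 419/2) = 1/(423/2) = 2/423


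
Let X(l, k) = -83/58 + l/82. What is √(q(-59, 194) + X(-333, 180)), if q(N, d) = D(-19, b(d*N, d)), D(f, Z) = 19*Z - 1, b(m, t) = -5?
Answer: I*√143481386/1189 ≈ 10.074*I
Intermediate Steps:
D(f, Z) = -1 + 19*Z
X(l, k) = -83/58 + l/82 (X(l, k) = -83*1/58 + l*(1/82) = -83/58 + l/82)
q(N, d) = -96 (q(N, d) = -1 + 19*(-5) = -1 - 95 = -96)
√(q(-59, 194) + X(-333, 180)) = √(-96 + (-83/58 + (1/82)*(-333))) = √(-96 + (-83/58 - 333/82)) = √(-96 - 6530/1189) = √(-120674/1189) = I*√143481386/1189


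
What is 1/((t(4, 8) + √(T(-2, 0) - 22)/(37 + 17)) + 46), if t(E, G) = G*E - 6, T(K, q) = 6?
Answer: 13122/944785 - 27*I/1889570 ≈ 0.013889 - 1.4289e-5*I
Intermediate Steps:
t(E, G) = -6 + E*G (t(E, G) = E*G - 6 = -6 + E*G)
1/((t(4, 8) + √(T(-2, 0) - 22)/(37 + 17)) + 46) = 1/(((-6 + 4*8) + √(6 - 22)/(37 + 17)) + 46) = 1/(((-6 + 32) + √(-16)/54) + 46) = 1/((26 + (4*I)*(1/54)) + 46) = 1/((26 + 2*I/27) + 46) = 1/(72 + 2*I/27) = 729*(72 - 2*I/27)/3779140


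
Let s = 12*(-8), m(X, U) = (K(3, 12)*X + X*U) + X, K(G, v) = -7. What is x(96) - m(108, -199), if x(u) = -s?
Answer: 22236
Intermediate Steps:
m(X, U) = -6*X + U*X (m(X, U) = (-7*X + X*U) + X = (-7*X + U*X) + X = -6*X + U*X)
s = -96
x(u) = 96 (x(u) = -1*(-96) = 96)
x(96) - m(108, -199) = 96 - 108*(-6 - 199) = 96 - 108*(-205) = 96 - 1*(-22140) = 96 + 22140 = 22236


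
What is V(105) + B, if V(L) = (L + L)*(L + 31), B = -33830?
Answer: -5270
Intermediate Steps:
V(L) = 2*L*(31 + L) (V(L) = (2*L)*(31 + L) = 2*L*(31 + L))
V(105) + B = 2*105*(31 + 105) - 33830 = 2*105*136 - 33830 = 28560 - 33830 = -5270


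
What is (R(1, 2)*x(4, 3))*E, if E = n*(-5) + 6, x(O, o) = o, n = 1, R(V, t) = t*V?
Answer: 6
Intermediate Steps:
R(V, t) = V*t
E = 1 (E = 1*(-5) + 6 = -5 + 6 = 1)
(R(1, 2)*x(4, 3))*E = ((1*2)*3)*1 = (2*3)*1 = 6*1 = 6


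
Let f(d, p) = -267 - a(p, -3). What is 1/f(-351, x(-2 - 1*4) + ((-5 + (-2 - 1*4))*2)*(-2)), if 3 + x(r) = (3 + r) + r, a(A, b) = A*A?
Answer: -1/1291 ≈ -0.00077459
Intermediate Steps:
a(A, b) = A²
x(r) = 2*r (x(r) = -3 + ((3 + r) + r) = -3 + (3 + 2*r) = 2*r)
f(d, p) = -267 - p²
1/f(-351, x(-2 - 1*4) + ((-5 + (-2 - 1*4))*2)*(-2)) = 1/(-267 - (2*(-2 - 1*4) + ((-5 + (-2 - 1*4))*2)*(-2))²) = 1/(-267 - (2*(-2 - 4) + ((-5 + (-2 - 4))*2)*(-2))²) = 1/(-267 - (2*(-6) + ((-5 - 6)*2)*(-2))²) = 1/(-267 - (-12 - 11*2*(-2))²) = 1/(-267 - (-12 - 22*(-2))²) = 1/(-267 - (-12 + 44)²) = 1/(-267 - 1*32²) = 1/(-267 - 1*1024) = 1/(-267 - 1024) = 1/(-1291) = -1/1291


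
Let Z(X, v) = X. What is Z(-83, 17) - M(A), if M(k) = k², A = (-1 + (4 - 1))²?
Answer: -99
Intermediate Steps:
A = 4 (A = (-1 + 3)² = 2² = 4)
Z(-83, 17) - M(A) = -83 - 1*4² = -83 - 1*16 = -83 - 16 = -99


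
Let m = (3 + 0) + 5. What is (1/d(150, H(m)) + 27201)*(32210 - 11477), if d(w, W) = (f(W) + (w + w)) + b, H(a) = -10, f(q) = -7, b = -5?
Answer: 54140006879/96 ≈ 5.6396e+8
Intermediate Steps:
m = 8 (m = 3 + 5 = 8)
d(w, W) = -12 + 2*w (d(w, W) = (-7 + (w + w)) - 5 = (-7 + 2*w) - 5 = -12 + 2*w)
(1/d(150, H(m)) + 27201)*(32210 - 11477) = (1/(-12 + 2*150) + 27201)*(32210 - 11477) = (1/(-12 + 300) + 27201)*20733 = (1/288 + 27201)*20733 = (7833889/288)*20733 = 54140006879/96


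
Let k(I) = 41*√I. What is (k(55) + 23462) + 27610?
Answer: 51072 + 41*√55 ≈ 51376.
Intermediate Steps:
(k(55) + 23462) + 27610 = (41*√55 + 23462) + 27610 = (23462 + 41*√55) + 27610 = 51072 + 41*√55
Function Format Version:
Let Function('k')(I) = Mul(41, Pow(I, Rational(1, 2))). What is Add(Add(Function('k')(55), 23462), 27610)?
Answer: Add(51072, Mul(41, Pow(55, Rational(1, 2)))) ≈ 51376.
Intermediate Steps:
Add(Add(Function('k')(55), 23462), 27610) = Add(Add(Mul(41, Pow(55, Rational(1, 2))), 23462), 27610) = Add(Add(23462, Mul(41, Pow(55, Rational(1, 2)))), 27610) = Add(51072, Mul(41, Pow(55, Rational(1, 2))))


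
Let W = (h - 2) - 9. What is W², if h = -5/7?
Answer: 6724/49 ≈ 137.22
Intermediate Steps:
h = -5/7 (h = -5*⅐ = -5/7 ≈ -0.71429)
W = -82/7 (W = (-5/7 - 2) - 9 = -19/7 - 9 = -82/7 ≈ -11.714)
W² = (-82/7)² = 6724/49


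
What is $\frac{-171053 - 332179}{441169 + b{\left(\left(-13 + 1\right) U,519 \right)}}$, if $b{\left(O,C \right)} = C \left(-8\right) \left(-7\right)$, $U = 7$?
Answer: $- \frac{503232}{470233} \approx -1.0702$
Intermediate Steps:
$b{\left(O,C \right)} = 56 C$ ($b{\left(O,C \right)} = - 8 C \left(-7\right) = 56 C$)
$\frac{-171053 - 332179}{441169 + b{\left(\left(-13 + 1\right) U,519 \right)}} = \frac{-171053 - 332179}{441169 + 56 \cdot 519} = - \frac{503232}{441169 + 29064} = - \frac{503232}{470233}$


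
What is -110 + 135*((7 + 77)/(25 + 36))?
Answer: 4630/61 ≈ 75.902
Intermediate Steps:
-110 + 135*((7 + 77)/(25 + 36)) = -110 + 135*(84/61) = -110 + 11340/61 = 4630/61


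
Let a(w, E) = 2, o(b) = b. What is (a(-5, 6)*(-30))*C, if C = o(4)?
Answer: -240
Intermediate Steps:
C = 4
(a(-5, 6)*(-30))*C = (2*(-30))*4 = -60*4 = -240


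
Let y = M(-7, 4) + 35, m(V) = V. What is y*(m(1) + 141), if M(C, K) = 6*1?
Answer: 5822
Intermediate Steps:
M(C, K) = 6
y = 41 (y = 6 + 35 = 41)
y*(m(1) + 141) = 41*(1 + 141) = 41*142 = 5822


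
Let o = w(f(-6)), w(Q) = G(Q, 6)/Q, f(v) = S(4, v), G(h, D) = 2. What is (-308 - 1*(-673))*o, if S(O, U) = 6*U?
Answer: -365/18 ≈ -20.278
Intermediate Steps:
f(v) = 6*v
w(Q) = 2/Q
o = -1/18 (o = 2/((6*(-6))) = 2/(-36) = 2*(-1/36) = -1/18 ≈ -0.055556)
(-308 - 1*(-673))*o = (-308 - 1*(-673))*(-1/18) = (-308 + 673)*(-1/18) = 365*(-1/18) = -365/18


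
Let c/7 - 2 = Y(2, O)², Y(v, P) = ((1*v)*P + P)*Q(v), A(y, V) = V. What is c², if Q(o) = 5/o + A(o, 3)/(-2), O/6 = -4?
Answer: 1317835204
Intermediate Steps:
O = -24 (O = 6*(-4) = -24)
Q(o) = -3/2 + 5/o (Q(o) = 5/o + 3/(-2) = 5/o + 3*(-½) = 5/o - 3/2 = -3/2 + 5/o)
Y(v, P) = (-3/2 + 5/v)*(P + P*v) (Y(v, P) = ((1*v)*P + P)*(-3/2 + 5/v) = (v*P + P)*(-3/2 + 5/v) = (P*v + P)*(-3/2 + 5/v) = (P + P*v)*(-3/2 + 5/v) = (-3/2 + 5/v)*(P + P*v))
c = 36302 (c = 14 + 7*(-½*(-24)*(1 + 2)*(-10 + 3*2)/2)² = 14 + 7*(-½*(-24)*½*3*(-10 + 6))² = 14 + 7*(-½*(-24)*½*3*(-4))² = 14 + 7*(-72)² = 14 + 7*5184 = 14 + 36288 = 36302)
c² = 36302² = 1317835204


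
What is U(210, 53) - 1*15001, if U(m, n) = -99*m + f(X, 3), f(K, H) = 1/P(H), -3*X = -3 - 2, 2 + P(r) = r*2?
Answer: -143163/4 ≈ -35791.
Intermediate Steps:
P(r) = -2 + 2*r (P(r) = -2 + r*2 = -2 + 2*r)
X = 5/3 (X = -(-3 - 2)/3 = -1/3*(-5) = 5/3 ≈ 1.6667)
f(K, H) = 1/(-2 + 2*H)
U(m, n) = 1/4 - 99*m (U(m, n) = -99*m + 1/(2*(-1 + 3)) = -99*m + (1/2)/2 = -99*m + (1/2)*(1/2) = -99*m + 1/4 = 1/4 - 99*m)
U(210, 53) - 1*15001 = (1/4 - 99*210) - 1*15001 = (1/4 - 20790) - 15001 = -83159/4 - 15001 = -143163/4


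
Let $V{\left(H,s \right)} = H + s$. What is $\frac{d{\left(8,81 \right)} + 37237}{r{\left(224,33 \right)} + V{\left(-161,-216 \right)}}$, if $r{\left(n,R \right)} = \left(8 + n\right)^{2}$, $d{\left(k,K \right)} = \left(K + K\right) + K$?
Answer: $\frac{37480}{53447} \approx 0.70126$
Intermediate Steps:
$d{\left(k,K \right)} = 3 K$ ($d{\left(k,K \right)} = 2 K + K = 3 K$)
$\frac{d{\left(8,81 \right)} + 37237}{r{\left(224,33 \right)} + V{\left(-161,-216 \right)}} = \frac{3 \cdot 81 + 37237}{\left(8 + 224\right)^{2} - 377} = \frac{243 + 37237}{232^{2} - 377} = \frac{37480}{53824 - 377} = \frac{37480}{53447}$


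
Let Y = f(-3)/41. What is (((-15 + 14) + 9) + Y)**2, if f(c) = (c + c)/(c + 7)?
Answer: 426409/6724 ≈ 63.416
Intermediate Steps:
f(c) = 2*c/(7 + c) (f(c) = (2*c)/(7 + c) = 2*c/(7 + c))
Y = -3/82 (Y = (2*(-3)/(7 - 3))/41 = (2*(-3)/4)*(1/41) = (2*(-3)*(1/4))*(1/41) = -3/2*1/41 = -3/82 ≈ -0.036585)
(((-15 + 14) + 9) + Y)**2 = (((-15 + 14) + 9) - 3/82)**2 = ((-1 + 9) - 3/82)**2 = (8 - 3/82)**2 = (653/82)**2 = 426409/6724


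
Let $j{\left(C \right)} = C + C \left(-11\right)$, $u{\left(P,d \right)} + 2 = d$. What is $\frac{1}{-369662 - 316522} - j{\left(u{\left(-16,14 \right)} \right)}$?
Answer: $\frac{82342079}{686184} \approx 120.0$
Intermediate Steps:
$u{\left(P,d \right)} = -2 + d$
$j{\left(C \right)} = - 10 C$ ($j{\left(C \right)} = C - 11 C = - 10 C$)
$\frac{1}{-369662 - 316522} - j{\left(u{\left(-16,14 \right)} \right)} = \frac{1}{-369662 - 316522} - - 10 \left(-2 + 14\right) = \frac{1}{-686184} - \left(-10\right) 12 = - \frac{1}{686184} - -120 = - \frac{1}{686184} + 120 = \frac{82342079}{686184}$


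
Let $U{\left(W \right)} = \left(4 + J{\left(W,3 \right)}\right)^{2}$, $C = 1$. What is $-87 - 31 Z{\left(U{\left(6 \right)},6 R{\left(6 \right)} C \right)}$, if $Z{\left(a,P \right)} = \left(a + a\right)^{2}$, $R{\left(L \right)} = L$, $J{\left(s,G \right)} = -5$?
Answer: $-211$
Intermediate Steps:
$U{\left(W \right)} = 1$ ($U{\left(W \right)} = \left(4 - 5\right)^{2} = \left(-1\right)^{2} = 1$)
$Z{\left(a,P \right)} = 4 a^{2}$ ($Z{\left(a,P \right)} = \left(2 a\right)^{2} = 4 a^{2}$)
$-87 - 31 Z{\left(U{\left(6 \right)},6 R{\left(6 \right)} C \right)} = -87 - 31 \cdot 4 \cdot 1^{2} = -87 - 31 \cdot 4 \cdot 1 = -87 - 124 = -211$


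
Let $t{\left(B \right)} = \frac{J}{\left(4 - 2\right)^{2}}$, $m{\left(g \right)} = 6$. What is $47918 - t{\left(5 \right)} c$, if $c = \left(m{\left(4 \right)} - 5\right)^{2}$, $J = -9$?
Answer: $\frac{191681}{4} \approx 47920.0$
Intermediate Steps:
$t{\left(B \right)} = - \frac{9}{4}$ ($t{\left(B \right)} = - \frac{9}{\left(4 - 2\right)^{2}} = - \frac{9}{2^{2}} = - \frac{9}{4}$)
$c = 1$ ($c = \left(6 - 5\right)^{2} = 1^{2} = 1$)
$47918 - t{\left(5 \right)} c = 47918 - \left(- \frac{9}{4}\right) 1 = 47918 - - \frac{9}{4} = 47918 + \frac{9}{4} = \frac{191681}{4}$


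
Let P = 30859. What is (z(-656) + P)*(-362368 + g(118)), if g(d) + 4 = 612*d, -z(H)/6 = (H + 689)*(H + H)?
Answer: -84329489060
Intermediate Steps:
z(H) = -12*H*(689 + H) (z(H) = -6*(H + 689)*(H + H) = -6*(689 + H)*2*H = -12*H*(689 + H))
g(d) = -4 + 612*d
(z(-656) + P)*(-362368 + g(118)) = (-12*(-656)*(689 - 656) + 30859)*(-362368 + (-4 + 612*118)) = (-12*(-656)*33 + 30859)*(-362368 + (-4 + 72216)) = (259776 + 30859)*(-362368 + 72212) = 290635*(-290156) = -84329489060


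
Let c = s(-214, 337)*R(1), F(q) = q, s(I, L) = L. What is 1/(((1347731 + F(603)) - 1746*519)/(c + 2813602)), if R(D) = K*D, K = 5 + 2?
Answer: 2815961/442160 ≈ 6.3686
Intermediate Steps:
K = 7
R(D) = 7*D
c = 2359 (c = 337*(7*1) = 337*7 = 2359)
1/(((1347731 + F(603)) - 1746*519)/(c + 2813602)) = 1/(((1347731 + 603) - 1746*519)/(2359 + 2813602)) = 1/((1348334 - 906174)/2815961) = 1/(442160*(1/2815961)) = 1/(442160/2815961) = 2815961/442160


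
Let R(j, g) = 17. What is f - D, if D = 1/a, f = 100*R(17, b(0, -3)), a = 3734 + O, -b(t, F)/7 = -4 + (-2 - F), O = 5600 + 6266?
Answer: 26519999/15600 ≈ 1700.0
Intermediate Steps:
O = 11866
b(t, F) = 42 + 7*F (b(t, F) = -7*(-4 + (-2 - F)) = -7*(-6 - F) = 42 + 7*F)
a = 15600 (a = 3734 + 11866 = 15600)
f = 1700 (f = 100*17 = 1700)
D = 1/15600 ≈ 6.4103e-5
f - D = 1700 - 1*1/15600 = 1700 - 1/15600 = 26519999/15600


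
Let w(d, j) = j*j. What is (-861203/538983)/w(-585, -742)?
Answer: -123029/42392090916 ≈ -2.9022e-6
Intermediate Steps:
w(d, j) = j²
(-861203/538983)/w(-585, -742) = (-861203/538983)/((-742)²) = -861203*1/538983/550564 = -861203/538983*1/550564 = -123029/42392090916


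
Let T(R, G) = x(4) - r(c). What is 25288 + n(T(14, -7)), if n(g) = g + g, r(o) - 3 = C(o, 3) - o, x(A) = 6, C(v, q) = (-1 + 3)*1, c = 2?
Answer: 25294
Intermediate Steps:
C(v, q) = 2 (C(v, q) = 2*1 = 2)
r(o) = 5 - o (r(o) = 3 + (2 - o) = 5 - o)
T(R, G) = 3 (T(R, G) = 6 - (5 - 1*2) = 6 - (5 - 2) = 6 - 1*3 = 6 - 3 = 3)
n(g) = 2*g
25288 + n(T(14, -7)) = 25288 + 2*3 = 25288 + 6 = 25294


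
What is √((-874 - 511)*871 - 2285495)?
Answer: I*√3491830 ≈ 1868.6*I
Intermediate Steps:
√((-874 - 511)*871 - 2285495) = √(-1385*871 - 2285495) = √(-1206335 - 2285495) = √(-3491830) = I*√3491830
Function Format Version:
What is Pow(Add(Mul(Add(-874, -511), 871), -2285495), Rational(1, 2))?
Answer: Mul(I, Pow(3491830, Rational(1, 2))) ≈ Mul(1868.6, I)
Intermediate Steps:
Pow(Add(Mul(Add(-874, -511), 871), -2285495), Rational(1, 2)) = Pow(Add(Mul(-1385, 871), -2285495), Rational(1, 2)) = Pow(Add(-1206335, -2285495), Rational(1, 2)) = Pow(-3491830, Rational(1, 2)) = Mul(I, Pow(3491830, Rational(1, 2)))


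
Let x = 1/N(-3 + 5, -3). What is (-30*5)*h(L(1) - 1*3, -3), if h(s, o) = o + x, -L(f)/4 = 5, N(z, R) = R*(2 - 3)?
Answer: 400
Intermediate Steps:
N(z, R) = -R (N(z, R) = R*(-1) = -R)
L(f) = -20 (L(f) = -4*5 = -20)
x = ⅓ (x = 1/(-1*(-3)) = 1/3 = ⅓ ≈ 0.33333)
h(s, o) = ⅓ + o (h(s, o) = o + ⅓ = ⅓ + o)
(-30*5)*h(L(1) - 1*3, -3) = (-30*5)*(⅓ - 3) = -150*(-8/3) = 400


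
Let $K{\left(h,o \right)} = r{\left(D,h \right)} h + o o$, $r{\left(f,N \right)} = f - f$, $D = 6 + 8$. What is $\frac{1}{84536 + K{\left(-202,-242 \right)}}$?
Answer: $\frac{1}{143100} \approx 6.9881 \cdot 10^{-6}$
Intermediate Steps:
$D = 14$
$r{\left(f,N \right)} = 0$
$K{\left(h,o \right)} = o^{2}$ ($K{\left(h,o \right)} = 0 h + o o = 0 + o^{2} = o^{2}$)
$\frac{1}{84536 + K{\left(-202,-242 \right)}} = \frac{1}{84536 + \left(-242\right)^{2}} = \frac{1}{84536 + 58564} = \frac{1}{143100}$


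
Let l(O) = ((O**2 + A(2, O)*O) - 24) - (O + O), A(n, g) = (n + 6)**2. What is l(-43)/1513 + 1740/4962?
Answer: -256737/1251251 ≈ -0.20518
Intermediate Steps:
A(n, g) = (6 + n)**2
l(O) = -24 + O**2 + 62*O (l(O) = ((O**2 + (6 + 2)**2*O) - 24) - (O + O) = ((O**2 + 8**2*O) - 24) - 2*O = ((O**2 + 64*O) - 24) - 2*O = (-24 + O**2 + 64*O) - 2*O = -24 + O**2 + 62*O)
l(-43)/1513 + 1740/4962 = (-24 + (-43)**2 + 62*(-43))/1513 + 1740/4962 = (-24 + 1849 - 2666)*(1/1513) + 1740*(1/4962) = -841*1/1513 + 290/827 = -841/1513 + 290/827 = -256737/1251251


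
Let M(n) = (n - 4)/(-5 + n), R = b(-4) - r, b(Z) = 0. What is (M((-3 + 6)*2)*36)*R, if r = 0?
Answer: 0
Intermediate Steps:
R = 0 (R = 0 - 1*0 = 0 + 0 = 0)
M(n) = (-4 + n)/(-5 + n)
(M((-3 + 6)*2)*36)*R = (((-4 + (-3 + 6)*2)/(-5 + (-3 + 6)*2))*36)*0 = (((-4 + 3*2)/(-5 + 3*2))*36)*0 = (((-4 + 6)/(-5 + 6))*36)*0 = ((2/1)*36)*0 = ((1*2)*36)*0 = (2*36)*0 = 72*0 = 0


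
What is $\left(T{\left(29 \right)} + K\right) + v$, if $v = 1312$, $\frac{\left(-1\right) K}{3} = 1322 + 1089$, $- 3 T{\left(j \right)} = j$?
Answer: $- \frac{17792}{3} \approx -5930.7$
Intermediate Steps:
$T{\left(j \right)} = - \frac{j}{3}$
$K = -7233$ ($K = - 3 \left(1322 + 1089\right) = \left(-3\right) 2411 = -7233$)
$\left(T{\left(29 \right)} + K\right) + v = \left(\left(- \frac{1}{3}\right) 29 - 7233\right) + 1312 = \left(- \frac{29}{3} - 7233\right) + 1312 = - \frac{21728}{3} + 1312 = - \frac{17792}{3}$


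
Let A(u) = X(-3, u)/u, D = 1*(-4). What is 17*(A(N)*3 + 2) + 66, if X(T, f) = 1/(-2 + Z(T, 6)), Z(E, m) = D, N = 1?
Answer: 183/2 ≈ 91.500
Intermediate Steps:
D = -4
Z(E, m) = -4
X(T, f) = -⅙ (X(T, f) = 1/(-2 - 4) = 1/(-6) = -⅙)
A(u) = -1/(6*u)
17*(A(N)*3 + 2) + 66 = 17*(-⅙/1*3 + 2) + 66 = 17*(-⅙*1*3 + 2) + 66 = 17*(-⅙*3 + 2) + 66 = 17*(-½ + 2) + 66 = 17*(3/2) + 66 = 51/2 + 66 = 183/2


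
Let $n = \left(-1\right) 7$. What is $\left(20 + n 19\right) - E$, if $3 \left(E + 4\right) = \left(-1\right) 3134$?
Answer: $\frac{2807}{3} \approx 935.67$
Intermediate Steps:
$n = -7$
$E = - \frac{3146}{3}$ ($E = -4 + \frac{\left(-1\right) 3134}{3} = -4 + \frac{1}{3} \left(-3134\right) = -4 - \frac{3134}{3} = - \frac{3146}{3} \approx -1048.7$)
$\left(20 + n 19\right) - E = \left(20 - 133\right) - - \frac{3146}{3} = \left(20 - 133\right) + \frac{3146}{3} = -113 + \frac{3146}{3} = \frac{2807}{3}$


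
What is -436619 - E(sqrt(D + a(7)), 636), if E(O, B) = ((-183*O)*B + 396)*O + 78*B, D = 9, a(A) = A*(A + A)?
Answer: 11967289 - 396*sqrt(107) ≈ 1.1963e+7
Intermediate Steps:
a(A) = 2*A**2 (a(A) = A*(2*A) = 2*A**2)
E(O, B) = 78*B + O*(396 - 183*B*O) (E(O, B) = (-183*B*O + 396)*O + 78*B = (396 - 183*B*O)*O + 78*B = O*(396 - 183*B*O) + 78*B = 78*B + O*(396 - 183*B*O))
-436619 - E(sqrt(D + a(7)), 636) = -436619 - (78*636 + 396*sqrt(9 + 2*7**2) - 183*636*(sqrt(9 + 2*7**2))**2) = -436619 - (49608 + 396*sqrt(9 + 2*49) - 183*636*(sqrt(9 + 2*49))**2) = -436619 - (49608 + 396*sqrt(9 + 98) - 183*636*(sqrt(9 + 98))**2) = -436619 - (49608 + 396*sqrt(107) - 183*636*(sqrt(107))**2) = -436619 - (49608 + 396*sqrt(107) - 183*636*107) = -436619 - (49608 + 396*sqrt(107) - 12453516) = -436619 - (-12403908 + 396*sqrt(107)) = -436619 + (12403908 - 396*sqrt(107)) = 11967289 - 396*sqrt(107)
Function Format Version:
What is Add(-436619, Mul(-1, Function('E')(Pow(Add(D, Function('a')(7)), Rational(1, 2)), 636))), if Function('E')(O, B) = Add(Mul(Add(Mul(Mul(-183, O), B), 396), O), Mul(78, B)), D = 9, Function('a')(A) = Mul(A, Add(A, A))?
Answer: Add(11967289, Mul(-396, Pow(107, Rational(1, 2)))) ≈ 1.1963e+7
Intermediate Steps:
Function('a')(A) = Mul(2, Pow(A, 2)) (Function('a')(A) = Mul(A, Mul(2, A)) = Mul(2, Pow(A, 2)))
Function('E')(O, B) = Add(Mul(78, B), Mul(O, Add(396, Mul(-183, B, O)))) (Function('E')(O, B) = Add(Mul(Add(Mul(-183, B, O), 396), O), Mul(78, B)) = Add(Mul(Add(396, Mul(-183, B, O)), O), Mul(78, B)) = Add(Mul(O, Add(396, Mul(-183, B, O))), Mul(78, B)) = Add(Mul(78, B), Mul(O, Add(396, Mul(-183, B, O)))))
Add(-436619, Mul(-1, Function('E')(Pow(Add(D, Function('a')(7)), Rational(1, 2)), 636))) = Add(-436619, Mul(-1, Add(Mul(78, 636), Mul(396, Pow(Add(9, Mul(2, Pow(7, 2))), Rational(1, 2))), Mul(-183, 636, Pow(Pow(Add(9, Mul(2, Pow(7, 2))), Rational(1, 2)), 2))))) = Add(-436619, Mul(-1, Add(49608, Mul(396, Pow(Add(9, Mul(2, 49)), Rational(1, 2))), Mul(-183, 636, Pow(Pow(Add(9, Mul(2, 49)), Rational(1, 2)), 2))))) = Add(-436619, Mul(-1, Add(49608, Mul(396, Pow(Add(9, 98), Rational(1, 2))), Mul(-183, 636, Pow(Pow(Add(9, 98), Rational(1, 2)), 2))))) = Add(-436619, Mul(-1, Add(49608, Mul(396, Pow(107, Rational(1, 2))), Mul(-183, 636, Pow(Pow(107, Rational(1, 2)), 2))))) = Add(-436619, Mul(-1, Add(49608, Mul(396, Pow(107, Rational(1, 2))), Mul(-183, 636, 107)))) = Add(-436619, Mul(-1, Add(49608, Mul(396, Pow(107, Rational(1, 2))), -12453516))) = Add(-436619, Mul(-1, Add(-12403908, Mul(396, Pow(107, Rational(1, 2)))))) = Add(-436619, Add(12403908, Mul(-396, Pow(107, Rational(1, 2))))) = Add(11967289, Mul(-396, Pow(107, Rational(1, 2))))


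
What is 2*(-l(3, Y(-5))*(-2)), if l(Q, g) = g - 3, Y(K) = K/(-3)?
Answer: -16/3 ≈ -5.3333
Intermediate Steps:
Y(K) = -K/3 (Y(K) = K*(-1/3) = -K/3)
l(Q, g) = -3 + g
2*(-l(3, Y(-5))*(-2)) = 2*(-(-3 - 1/3*(-5))*(-2)) = 2*(-(-3 + 5/3)*(-2)) = 2*(-(-4)*(-2)/3) = 2*(-1*8/3) = 2*(-8/3) = -16/3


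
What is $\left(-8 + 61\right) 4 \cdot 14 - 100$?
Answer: $2868$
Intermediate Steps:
$\left(-8 + 61\right) 4 \cdot 14 - 100 = 53 \cdot 56 - 100 = 2968 - 100 = 2868$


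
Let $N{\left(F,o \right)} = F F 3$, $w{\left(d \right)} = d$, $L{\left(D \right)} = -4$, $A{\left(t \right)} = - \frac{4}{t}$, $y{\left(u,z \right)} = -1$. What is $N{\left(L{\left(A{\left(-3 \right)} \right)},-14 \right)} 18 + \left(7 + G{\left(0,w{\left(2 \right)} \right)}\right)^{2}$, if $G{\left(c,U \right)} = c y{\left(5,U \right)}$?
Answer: $913$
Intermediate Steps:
$N{\left(F,o \right)} = 3 F^{2}$ ($N{\left(F,o \right)} = F^{2} \cdot 3 = 3 F^{2}$)
$G{\left(c,U \right)} = - c$ ($G{\left(c,U \right)} = c \left(-1\right) = - c$)
$N{\left(L{\left(A{\left(-3 \right)} \right)},-14 \right)} 18 + \left(7 + G{\left(0,w{\left(2 \right)} \right)}\right)^{2} = 3 \left(-4\right)^{2} \cdot 18 + \left(7 - 0\right)^{2} = 3 \cdot 16 \cdot 18 + \left(7 + 0\right)^{2} = 48 \cdot 18 + 7^{2} = 864 + 49 = 913$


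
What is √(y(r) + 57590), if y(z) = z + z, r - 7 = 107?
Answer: √57818 ≈ 240.45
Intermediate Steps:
r = 114 (r = 7 + 107 = 114)
y(z) = 2*z
√(y(r) + 57590) = √(2*114 + 57590) = √(228 + 57590) = √57818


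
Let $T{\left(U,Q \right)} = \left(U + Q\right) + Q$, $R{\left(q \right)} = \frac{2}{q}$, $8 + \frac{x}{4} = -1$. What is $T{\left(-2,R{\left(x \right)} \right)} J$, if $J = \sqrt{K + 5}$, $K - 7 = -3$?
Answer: $- \frac{19}{3} \approx -6.3333$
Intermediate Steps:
$K = 4$ ($K = 7 - 3 = 4$)
$x = -36$ ($x = -32 + 4 \left(-1\right) = -32 - 4 = -36$)
$J = 3$ ($J = \sqrt{4 + 5} = \sqrt{9} = 3$)
$T{\left(U,Q \right)} = U + 2 Q$ ($T{\left(U,Q \right)} = \left(Q + U\right) + Q = U + 2 Q$)
$T{\left(-2,R{\left(x \right)} \right)} J = \left(-2 + 2 \frac{2}{-36}\right) 3 = \left(-2 + 2 \cdot 2 \left(- \frac{1}{36}\right)\right) 3 = \left(-2 + 2 \left(- \frac{1}{18}\right)\right) 3 = \left(-2 - \frac{1}{9}\right) 3 = \left(- \frac{19}{9}\right) 3 = - \frac{19}{3}$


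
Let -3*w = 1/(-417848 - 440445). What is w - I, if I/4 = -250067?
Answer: 2575569067573/2574879 ≈ 1.0003e+6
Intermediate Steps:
I = -1000268 (I = 4*(-250067) = -1000268)
w = 1/2574879 (w = -1/(3*(-417848 - 440445)) = -⅓/(-858293) = -⅓*(-1/858293) = 1/2574879 ≈ 3.8837e-7)
w - I = 1/2574879 - 1*(-1000268) = 1/2574879 + 1000268 = 2575569067573/2574879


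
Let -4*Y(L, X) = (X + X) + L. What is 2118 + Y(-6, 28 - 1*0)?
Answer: 4211/2 ≈ 2105.5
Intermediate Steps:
Y(L, X) = -X/2 - L/4 (Y(L, X) = -((X + X) + L)/4 = -(2*X + L)/4 = -(L + 2*X)/4 = -X/2 - L/4)
2118 + Y(-6, 28 - 1*0) = 2118 + (-(28 - 1*0)/2 - ¼*(-6)) = 2118 + (-(28 + 0)/2 + 3/2) = 2118 + (-½*28 + 3/2) = 2118 + (-14 + 3/2) = 2118 - 25/2 = 4211/2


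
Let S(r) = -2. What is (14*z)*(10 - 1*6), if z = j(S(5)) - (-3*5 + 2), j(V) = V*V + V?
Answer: 840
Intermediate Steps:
j(V) = V + V² (j(V) = V² + V = V + V²)
z = 15 (z = -2*(1 - 2) - (-3*5 + 2) = -2*(-1) - (-15 + 2) = 2 - 1*(-13) = 2 + 13 = 15)
(14*z)*(10 - 1*6) = (14*15)*(10 - 1*6) = 210*(10 - 6) = 210*4 = 840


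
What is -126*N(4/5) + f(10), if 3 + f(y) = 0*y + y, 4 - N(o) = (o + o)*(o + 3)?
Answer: 6727/25 ≈ 269.08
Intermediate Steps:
N(o) = 4 - 2*o*(3 + o) (N(o) = 4 - (o + o)*(o + 3) = 4 - 2*o*(3 + o))
f(y) = -3 + y (f(y) = -3 + (0*y + y) = -3 + (0 + y) = -3 + y)
-126*N(4/5) + f(10) = -126*(4 - 24/5 - 2*(4/5)²) + (-3 + 10) = -126*(4 - 24/5 - 2*(4*(⅕))²) + 7 = -126*(4 - 6*⅘ - 2*(⅘)²) + 7 = -126*(4 - 24/5 - 2*16/25) + 7 = -126*(4 - 24/5 - 32/25) + 7 = -126*(-52/25) + 7 = 6552/25 + 7 = 6727/25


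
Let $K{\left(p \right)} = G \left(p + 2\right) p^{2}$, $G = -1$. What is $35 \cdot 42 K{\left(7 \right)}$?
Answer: $-648270$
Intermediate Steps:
$K{\left(p \right)} = p^{2} \left(-2 - p\right)$ ($K{\left(p \right)} = - (p + 2) p^{2} = - (2 + p) p^{2} = \left(-2 - p\right) p^{2} = p^{2} \left(-2 - p\right)$)
$35 \cdot 42 K{\left(7 \right)} = 35 \cdot 42 \cdot 7^{2} \left(-2 - 7\right) = 1470 \cdot 49 \left(-2 - 7\right) = 1470 \cdot 49 \left(-9\right) = 1470 \left(-441\right) = -648270$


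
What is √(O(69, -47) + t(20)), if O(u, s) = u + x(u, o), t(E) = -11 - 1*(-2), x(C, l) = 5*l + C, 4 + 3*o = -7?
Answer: 2*√249/3 ≈ 10.520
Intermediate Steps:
o = -11/3 (o = -4/3 + (⅓)*(-7) = -4/3 - 7/3 = -11/3 ≈ -3.6667)
x(C, l) = C + 5*l
t(E) = -9 (t(E) = -11 + 2 = -9)
O(u, s) = -55/3 + 2*u (O(u, s) = u + (u + 5*(-11/3)) = u + (u - 55/3) = u + (-55/3 + u) = -55/3 + 2*u)
√(O(69, -47) + t(20)) = √((-55/3 + 2*69) - 9) = √((-55/3 + 138) - 9) = √(359/3 - 9) = √(332/3) = 2*√249/3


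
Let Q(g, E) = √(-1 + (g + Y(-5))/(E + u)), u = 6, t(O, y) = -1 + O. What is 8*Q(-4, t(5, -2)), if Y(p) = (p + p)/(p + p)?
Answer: 4*I*√130/5 ≈ 9.1214*I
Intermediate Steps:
Y(p) = 1 (Y(p) = (2*p)/((2*p)) = (2*p)*(1/(2*p)) = 1)
Q(g, E) = √(-1 + (1 + g)/(6 + E)) (Q(g, E) = √(-1 + (g + 1)/(E + 6)) = √(-1 + (1 + g)/(6 + E)))
8*Q(-4, t(5, -2)) = 8*√((-5 - 4 - (-1 + 5))/(6 + (-1 + 5))) = 8*√((-5 - 4 - 1*4)/(6 + 4)) = 8*√((-5 - 4 - 4)/10) = 8*√((⅒)*(-13)) = 8*√(-13/10) = 8*(I*√130/10) = 4*I*√130/5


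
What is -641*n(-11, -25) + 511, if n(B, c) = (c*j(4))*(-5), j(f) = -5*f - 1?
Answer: 1683136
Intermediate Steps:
j(f) = -1 - 5*f
n(B, c) = 105*c (n(B, c) = (c*(-1 - 5*4))*(-5) = (c*(-1 - 20))*(-5) = (c*(-21))*(-5) = -21*c*(-5) = 105*c)
-641*n(-11, -25) + 511 = -67305*(-25) + 511 = -641*(-2625) + 511 = 1682625 + 511 = 1683136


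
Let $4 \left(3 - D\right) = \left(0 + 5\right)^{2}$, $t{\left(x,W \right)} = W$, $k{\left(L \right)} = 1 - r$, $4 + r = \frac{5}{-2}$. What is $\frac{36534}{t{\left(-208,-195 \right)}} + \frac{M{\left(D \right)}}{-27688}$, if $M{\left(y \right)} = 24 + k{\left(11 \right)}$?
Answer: $- \frac{674373023}{3599440} \approx -187.35$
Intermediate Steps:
$r = - \frac{13}{2}$ ($r = -4 + \frac{5}{-2} = -4 + 5 \left(- \frac{1}{2}\right) = -4 - \frac{5}{2} = - \frac{13}{2} \approx -6.5$)
$k{\left(L \right)} = \frac{15}{2}$ ($k{\left(L \right)} = 1 - - \frac{13}{2} = 1 + \frac{13}{2} = \frac{15}{2}$)
$D = - \frac{13}{4}$ ($D = 3 - \frac{\left(0 + 5\right)^{2}}{4} = 3 - \frac{5^{2}}{4} = 3 - \frac{25}{4} = - \frac{13}{4} \approx -3.25$)
$M{\left(y \right)} = \frac{63}{2}$ ($M{\left(y \right)} = 24 + \frac{15}{2} = \frac{63}{2}$)
$\frac{36534}{t{\left(-208,-195 \right)}} + \frac{M{\left(D \right)}}{-27688} = \frac{36534}{-195} + \frac{63}{2 \left(-27688\right)} = 36534 \left(- \frac{1}{195}\right) + \frac{63}{2} \left(- \frac{1}{27688}\right) = - \frac{12178}{65} - \frac{63}{55376} = - \frac{674373023}{3599440}$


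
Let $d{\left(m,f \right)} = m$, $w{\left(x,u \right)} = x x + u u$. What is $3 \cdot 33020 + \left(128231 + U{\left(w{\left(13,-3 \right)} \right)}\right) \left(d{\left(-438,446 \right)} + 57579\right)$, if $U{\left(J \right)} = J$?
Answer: $7337517729$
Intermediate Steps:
$w{\left(x,u \right)} = u^{2} + x^{2}$ ($w{\left(x,u \right)} = x^{2} + u^{2} = u^{2} + x^{2}$)
$3 \cdot 33020 + \left(128231 + U{\left(w{\left(13,-3 \right)} \right)}\right) \left(d{\left(-438,446 \right)} + 57579\right) = 3 \cdot 33020 + \left(128231 + \left(\left(-3\right)^{2} + 13^{2}\right)\right) \left(-438 + 57579\right) = 99060 + \left(128231 + \left(9 + 169\right)\right) 57141 = 99060 + \left(128231 + 178\right) 57141 = 99060 + 128409 \cdot 57141 = 99060 + 7337418669 = 7337517729$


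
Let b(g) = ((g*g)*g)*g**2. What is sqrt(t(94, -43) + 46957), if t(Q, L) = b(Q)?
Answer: sqrt(7339087181) ≈ 85669.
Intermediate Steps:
b(g) = g**5 (b(g) = (g**2*g)*g**2 = g**3*g**2 = g**5)
t(Q, L) = Q**5
sqrt(t(94, -43) + 46957) = sqrt(94**5 + 46957) = sqrt(7339040224 + 46957) = sqrt(7339087181)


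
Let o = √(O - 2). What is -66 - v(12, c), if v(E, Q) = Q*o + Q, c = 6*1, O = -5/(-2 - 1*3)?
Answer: -72 - 6*I ≈ -72.0 - 6.0*I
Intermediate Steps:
O = 1 (O = -5/(-2 - 3) = -5/(-5) = -5*(-⅕) = 1)
o = I (o = √(1 - 2) = √(-1) = I ≈ 1.0*I)
c = 6
v(E, Q) = Q + I*Q (v(E, Q) = Q*I + Q = I*Q + Q = Q + I*Q)
-66 - v(12, c) = -66 - 6*(1 + I) = -66 - (6 + 6*I) = -66 + (-6 - 6*I) = -72 - 6*I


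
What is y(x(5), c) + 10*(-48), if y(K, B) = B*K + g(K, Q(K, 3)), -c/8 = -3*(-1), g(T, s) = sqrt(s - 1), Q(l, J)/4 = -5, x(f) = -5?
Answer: -360 + I*sqrt(21) ≈ -360.0 + 4.5826*I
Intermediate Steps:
Q(l, J) = -20 (Q(l, J) = 4*(-5) = -20)
g(T, s) = sqrt(-1 + s)
c = -24 (c = -(-24)*(-1) = -8*3 = -24)
y(K, B) = I*sqrt(21) + B*K (y(K, B) = B*K + sqrt(-1 - 20) = B*K + sqrt(-21) = B*K + I*sqrt(21) = I*sqrt(21) + B*K)
y(x(5), c) + 10*(-48) = (I*sqrt(21) - 24*(-5)) + 10*(-48) = (I*sqrt(21) + 120) - 480 = (120 + I*sqrt(21)) - 480 = -360 + I*sqrt(21)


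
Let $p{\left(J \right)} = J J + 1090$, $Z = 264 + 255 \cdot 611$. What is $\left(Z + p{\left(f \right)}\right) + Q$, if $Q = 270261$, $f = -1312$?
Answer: $2148764$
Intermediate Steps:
$Z = 156069$ ($Z = 264 + 155805 = 156069$)
$p{\left(J \right)} = 1090 + J^{2}$ ($p{\left(J \right)} = J^{2} + 1090 = 1090 + J^{2}$)
$\left(Z + p{\left(f \right)}\right) + Q = \left(156069 + \left(1090 + \left(-1312\right)^{2}\right)\right) + 270261 = \left(156069 + \left(1090 + 1721344\right)\right) + 270261 = \left(156069 + 1722434\right) + 270261 = 1878503 + 270261 = 2148764$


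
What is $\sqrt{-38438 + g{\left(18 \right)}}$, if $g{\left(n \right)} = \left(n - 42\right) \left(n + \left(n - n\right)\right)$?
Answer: $13 i \sqrt{230} \approx 197.15 i$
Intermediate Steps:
$g{\left(n \right)} = n \left(-42 + n\right)$ ($g{\left(n \right)} = \left(-42 + n\right) \left(n + 0\right) = \left(-42 + n\right) n = n \left(-42 + n\right)$)
$\sqrt{-38438 + g{\left(18 \right)}} = \sqrt{-38438 + 18 \left(-42 + 18\right)} = \sqrt{-38438 + 18 \left(-24\right)} = \sqrt{-38438 - 432} = \sqrt{-38870} = 13 i \sqrt{230}$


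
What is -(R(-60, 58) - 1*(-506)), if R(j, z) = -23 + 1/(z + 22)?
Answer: -38641/80 ≈ -483.01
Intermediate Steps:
R(j, z) = -23 + 1/(22 + z)
-(R(-60, 58) - 1*(-506)) = -((-505 - 23*58)/(22 + 58) - 1*(-506)) = -((-505 - 1334)/80 + 506) = -((1/80)*(-1839) + 506) = -(-1839/80 + 506) = -1*38641/80 = -38641/80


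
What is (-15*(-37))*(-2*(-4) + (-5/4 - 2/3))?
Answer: 13505/4 ≈ 3376.3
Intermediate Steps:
(-15*(-37))*(-2*(-4) + (-5/4 - 2/3)) = 555*(8 + (-5*¼ - 2*⅓)) = 555*(8 + (-5/4 - ⅔)) = 555*(8 - 23/12) = 555*(73/12) = 13505/4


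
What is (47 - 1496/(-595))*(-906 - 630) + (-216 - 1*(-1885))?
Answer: -2603473/35 ≈ -74385.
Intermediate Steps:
(47 - 1496/(-595))*(-906 - 630) + (-216 - 1*(-1885)) = (47 - 1496*(-1/595))*(-1536) + (-216 + 1885) = (47 + 88/35)*(-1536) + 1669 = (1733/35)*(-1536) + 1669 = -2661888/35 + 1669 = -2603473/35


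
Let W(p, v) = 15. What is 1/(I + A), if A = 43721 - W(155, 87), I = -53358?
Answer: -1/9652 ≈ -0.00010361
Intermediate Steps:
A = 43706 (A = 43721 - 1*15 = 43721 - 15 = 43706)
1/(I + A) = 1/(-53358 + 43706) = 1/(-9652) = -1/9652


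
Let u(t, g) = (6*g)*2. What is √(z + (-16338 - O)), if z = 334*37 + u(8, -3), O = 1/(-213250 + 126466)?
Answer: I*√118149820077/5424 ≈ 63.372*I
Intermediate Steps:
u(t, g) = 12*g
O = -1/86784 (O = 1/(-86784) = -1/86784 ≈ -1.1523e-5)
z = 12322 (z = 334*37 + 12*(-3) = 12358 - 36 = 12322)
√(z + (-16338 - O)) = √(12322 + (-16338 - 1*(-1/86784))) = √(12322 + (-16338 + 1/86784)) = √(12322 - 1417876991/86784) = √(-348524543/86784) = I*√118149820077/5424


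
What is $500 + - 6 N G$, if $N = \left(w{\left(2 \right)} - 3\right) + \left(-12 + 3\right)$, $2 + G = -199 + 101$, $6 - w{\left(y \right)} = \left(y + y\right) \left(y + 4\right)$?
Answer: $-17500$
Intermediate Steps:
$w{\left(y \right)} = 6 - 2 y \left(4 + y\right)$ ($w{\left(y \right)} = 6 - \left(y + y\right) \left(y + 4\right) = 6 - 2 y \left(4 + y\right)$)
$G = -100$ ($G = -2 + \left(-199 + 101\right) = -2 - 98 = -100$)
$N = -30$ ($N = \left(\left(6 - 16 - 2 \cdot 2^{2}\right) - 3\right) + \left(-12 + 3\right) = \left(\left(6 - 16 - 8\right) - 3\right) - 9 = \left(-18 - 3\right) - 9 = -21 - 9 = -30$)
$500 + - 6 N G = 500 + \left(-6\right) \left(-30\right) \left(-100\right) = 500 + 180 \left(-100\right) = 500 - 18000 = -17500$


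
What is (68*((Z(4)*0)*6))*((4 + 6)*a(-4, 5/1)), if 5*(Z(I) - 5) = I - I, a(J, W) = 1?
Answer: 0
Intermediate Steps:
Z(I) = 5 (Z(I) = 5 + (I - I)/5 = 5 + (⅕)*0 = 5 + 0 = 5)
(68*((Z(4)*0)*6))*((4 + 6)*a(-4, 5/1)) = (68*((5*0)*6))*((4 + 6)*1) = (68*(0*6))*(10*1) = (68*0)*10 = 0*10 = 0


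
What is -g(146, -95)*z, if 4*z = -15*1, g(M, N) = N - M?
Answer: -3615/4 ≈ -903.75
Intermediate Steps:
z = -15/4 (z = (-15*1)/4 = (1/4)*(-15) = -15/4 ≈ -3.7500)
-g(146, -95)*z = -(-95 - 1*146)*(-15)/4 = -(-95 - 146)*(-15)/4 = -(-241)*(-15)/4 = -1*3615/4 = -3615/4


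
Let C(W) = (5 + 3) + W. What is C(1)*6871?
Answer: 61839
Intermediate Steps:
C(W) = 8 + W
C(1)*6871 = (8 + 1)*6871 = 9*6871 = 61839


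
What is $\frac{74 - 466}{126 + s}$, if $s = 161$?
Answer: $- \frac{56}{41} \approx -1.3659$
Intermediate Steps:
$\frac{74 - 466}{126 + s} = \frac{74 - 466}{126 + 161} = - \frac{392}{287} = \left(-392\right) \frac{1}{287} = - \frac{56}{41}$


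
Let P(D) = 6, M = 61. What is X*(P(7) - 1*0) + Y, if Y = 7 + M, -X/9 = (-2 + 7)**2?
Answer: -1282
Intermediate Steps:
X = -225 (X = -9*(-2 + 7)**2 = -9*5**2 = -9*25 = -225)
Y = 68 (Y = 7 + 61 = 68)
X*(P(7) - 1*0) + Y = -225*(6 - 1*0) + 68 = -225*(6 + 0) + 68 = -225*6 + 68 = -1350 + 68 = -1282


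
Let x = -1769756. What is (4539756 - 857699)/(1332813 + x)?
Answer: -3682057/436943 ≈ -8.4269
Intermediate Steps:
(4539756 - 857699)/(1332813 + x) = (4539756 - 857699)/(1332813 - 1769756) = 3682057/(-436943) = 3682057*(-1/436943) = -3682057/436943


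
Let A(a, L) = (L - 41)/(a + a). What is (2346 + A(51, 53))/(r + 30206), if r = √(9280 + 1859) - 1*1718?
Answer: 378738464/4598811695 - 39884*√11139/13796435085 ≈ 0.082051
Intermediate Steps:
A(a, L) = (-41 + L)/(2*a) (A(a, L) = (-41 + L)/((2*a)) = (-41 + L)*(1/(2*a)) = (-41 + L)/(2*a))
r = -1718 + √11139 (r = √11139 - 1718 = -1718 + √11139 ≈ -1612.5)
(2346 + A(51, 53))/(r + 30206) = (2346 + (½)*(-41 + 53)/51)/((-1718 + √11139) + 30206) = (2346 + (½)*(1/51)*12)/(28488 + √11139) = (2346 + 2/17)/(28488 + √11139) = 39884/(17*(28488 + √11139))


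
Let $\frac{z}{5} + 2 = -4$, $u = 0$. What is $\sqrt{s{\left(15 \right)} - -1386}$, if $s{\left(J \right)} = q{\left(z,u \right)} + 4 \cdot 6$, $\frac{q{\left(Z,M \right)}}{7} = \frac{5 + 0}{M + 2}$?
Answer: $\frac{\sqrt{5710}}{2} \approx 37.782$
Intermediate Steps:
$z = -30$ ($z = -10 + 5 \left(-4\right) = -10 - 20 = -30$)
$q{\left(Z,M \right)} = \frac{35}{2 + M}$ ($q{\left(Z,M \right)} = 7 \frac{5 + 0}{M + 2} = 7 \frac{5}{2 + M} = \frac{35}{2 + M}$)
$s{\left(J \right)} = \frac{83}{2}$ ($s{\left(J \right)} = \frac{35}{2 + 0} + 4 \cdot 6 = \frac{35}{2} + 24 = \frac{83}{2}$)
$\sqrt{s{\left(15 \right)} - -1386} = \sqrt{\frac{83}{2} - -1386} = \sqrt{\frac{83}{2} + \left(-6 + 1392\right)} = \sqrt{\frac{83}{2} + 1386} = \sqrt{\frac{2855}{2}} = \frac{\sqrt{5710}}{2}$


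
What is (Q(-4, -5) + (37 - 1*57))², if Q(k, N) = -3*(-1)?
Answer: 289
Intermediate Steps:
Q(k, N) = 3
(Q(-4, -5) + (37 - 1*57))² = (3 + (37 - 1*57))² = (3 + (37 - 57))² = (3 - 20)² = (-17)² = 289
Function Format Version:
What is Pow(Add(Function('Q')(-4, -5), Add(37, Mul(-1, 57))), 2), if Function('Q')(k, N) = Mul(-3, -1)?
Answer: 289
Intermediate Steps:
Function('Q')(k, N) = 3
Pow(Add(Function('Q')(-4, -5), Add(37, Mul(-1, 57))), 2) = Pow(Add(3, Add(37, Mul(-1, 57))), 2) = Pow(Add(3, Add(37, -57)), 2) = Pow(Add(3, -20), 2) = Pow(-17, 2) = 289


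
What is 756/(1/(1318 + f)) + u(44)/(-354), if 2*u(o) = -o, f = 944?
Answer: 302682755/177 ≈ 1.7101e+6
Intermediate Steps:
u(o) = -o/2 (u(o) = (-o)/2 = -o/2)
756/(1/(1318 + f)) + u(44)/(-354) = 756/(1/(1318 + 944)) - ½*44/(-354) = 756/(1/2262) - 22*(-1/354) = 756/(1/2262) + 11/177 = 756*2262 + 11/177 = 1710072 + 11/177 = 302682755/177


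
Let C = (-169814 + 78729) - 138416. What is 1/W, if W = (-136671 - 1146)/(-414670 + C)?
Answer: 644171/137817 ≈ 4.6741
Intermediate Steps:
C = -229501 (C = -91085 - 138416 = -229501)
W = 137817/644171 (W = (-136671 - 1146)/(-414670 - 229501) = -137817/(-644171) = -137817*(-1/644171) = 137817/644171 ≈ 0.21394)
1/W = 1/(137817/644171) = 644171/137817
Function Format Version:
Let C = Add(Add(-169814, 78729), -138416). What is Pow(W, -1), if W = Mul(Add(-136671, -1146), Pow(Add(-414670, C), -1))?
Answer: Rational(644171, 137817) ≈ 4.6741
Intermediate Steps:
C = -229501 (C = Add(-91085, -138416) = -229501)
W = Rational(137817, 644171) (W = Mul(Add(-136671, -1146), Pow(Add(-414670, -229501), -1)) = Mul(-137817, Pow(-644171, -1)) = Mul(-137817, Rational(-1, 644171)) = Rational(137817, 644171) ≈ 0.21394)
Pow(W, -1) = Pow(Rational(137817, 644171), -1) = Rational(644171, 137817)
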